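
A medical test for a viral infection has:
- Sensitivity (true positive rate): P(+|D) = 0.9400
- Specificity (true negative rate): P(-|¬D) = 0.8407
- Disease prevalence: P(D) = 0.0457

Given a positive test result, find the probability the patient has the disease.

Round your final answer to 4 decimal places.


Let D = has disease, + = positive test

Given:
- P(D) = 0.0457 (prevalence)
- P(+|D) = 0.9400 (sensitivity)
- P(-|¬D) = 0.8407 (specificity)
- P(+|¬D) = 0.1593 (false positive rate = 1 - specificity)

Step 1: Find P(+)
P(+) = P(+|D)P(D) + P(+|¬D)P(¬D)
     = 0.9400 × 0.0457 + 0.1593 × 0.9543
     = 0.04295800 + 0.15201999
     = 0.19497799

Step 2: Apply Bayes' theorem for P(D|+)
P(D|+) = P(+|D)P(D) / P(+)
       = 0.04295800 / 0.19497799
       = 0.2203


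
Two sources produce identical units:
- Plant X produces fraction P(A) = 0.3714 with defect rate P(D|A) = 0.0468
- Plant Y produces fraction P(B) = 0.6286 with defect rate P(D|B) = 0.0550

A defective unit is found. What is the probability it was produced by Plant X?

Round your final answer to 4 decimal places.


Let A = from Plant X, D = defective

Given:
- P(A) = 0.3714, P(B) = 0.6286
- P(D|A) = 0.0468, P(D|B) = 0.0550

Step 1: Find P(D)
P(D) = P(D|A)P(A) + P(D|B)P(B)
     = 0.0468 × 0.3714 + 0.0550 × 0.6286
     = 0.01738152 + 0.03457300
     = 0.05195452

Step 2: Apply Bayes' theorem
P(A|D) = P(D|A)P(A) / P(D)
       = 0.01738152 / 0.05195452
       = 0.3346


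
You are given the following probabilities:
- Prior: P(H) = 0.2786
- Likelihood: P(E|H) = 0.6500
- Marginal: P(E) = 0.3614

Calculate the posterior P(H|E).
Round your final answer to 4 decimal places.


Using Bayes' theorem:

P(H|E) = P(E|H) × P(H) / P(E)
       = 0.6500 × 0.2786 / 0.3614
       = 0.18109000 / 0.3614
       = 0.5011

The evidence strengthens our belief in H.
Prior: 0.2786 → Posterior: 0.5011


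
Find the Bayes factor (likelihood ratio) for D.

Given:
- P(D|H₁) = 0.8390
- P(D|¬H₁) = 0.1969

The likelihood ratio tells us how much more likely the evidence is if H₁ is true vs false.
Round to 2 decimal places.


Likelihood Ratio (LR) = P(D|H₁) / P(D|¬H₁)

LR = 0.8390 / 0.1969
   = 4.26

The evidence is 4.26 times more likely if H₁ is true than if H₁ is false.
LR > 1, so observing D raises the odds in favor of H₁.


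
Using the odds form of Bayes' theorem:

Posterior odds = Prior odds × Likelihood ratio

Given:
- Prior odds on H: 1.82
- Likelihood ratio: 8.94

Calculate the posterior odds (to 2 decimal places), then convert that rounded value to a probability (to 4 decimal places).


Step 1: Calculate posterior odds
Posterior odds = Prior odds × LR
               = 1.82 × 8.94
               = 16.27

Step 2: Convert to probability
P(H|E) = Posterior odds / (1 + Posterior odds)
       = 16.27 / (1 + 16.27)
       = 16.27 / 17.27
       = 0.9421

The evidence increased P(H) from 0.6454 to 0.9421.


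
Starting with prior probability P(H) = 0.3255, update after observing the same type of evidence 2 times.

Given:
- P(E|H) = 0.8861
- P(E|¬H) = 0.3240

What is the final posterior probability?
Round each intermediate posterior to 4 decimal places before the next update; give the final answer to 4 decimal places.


Sequential Bayesian updating:

Initial prior: P(H) = 0.3255

Update 1:
  P(E) = 0.8861 × 0.3255 + 0.3240 × 0.6745 = 0.28842555 + 0.21853800 = 0.50696355
  P(H|E) = 0.28842555 / 0.50696355 = 0.5689

Update 2:
  P(E) = 0.8861 × 0.5689 + 0.3240 × 0.4311 = 0.50410229 + 0.13967640 = 0.64377869
  P(H|E) = 0.50410229 / 0.64377869 = 0.7830

Final posterior: 0.7830


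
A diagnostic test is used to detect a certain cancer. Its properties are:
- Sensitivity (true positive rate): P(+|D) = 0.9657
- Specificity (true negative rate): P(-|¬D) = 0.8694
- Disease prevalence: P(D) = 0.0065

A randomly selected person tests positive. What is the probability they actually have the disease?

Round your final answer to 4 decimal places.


Let D = has disease, + = positive test

Given:
- P(D) = 0.0065 (prevalence)
- P(+|D) = 0.9657 (sensitivity)
- P(-|¬D) = 0.8694 (specificity)
- P(+|¬D) = 0.1306 (false positive rate = 1 - specificity)

Step 1: Find P(+)
P(+) = P(+|D)P(D) + P(+|¬D)P(¬D)
     = 0.9657 × 0.0065 + 0.1306 × 0.9935
     = 0.00627705 + 0.12975110
     = 0.13602815

Step 2: Apply Bayes' theorem for P(D|+)
P(D|+) = P(+|D)P(D) / P(+)
       = 0.00627705 / 0.13602815
       = 0.0461


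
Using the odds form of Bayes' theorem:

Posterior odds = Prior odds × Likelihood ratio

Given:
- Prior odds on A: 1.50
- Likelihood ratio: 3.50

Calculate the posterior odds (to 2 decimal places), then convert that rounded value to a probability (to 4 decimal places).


Step 1: Calculate posterior odds
Posterior odds = Prior odds × LR
               = 1.50 × 3.50
               = 5.25

Step 2: Convert to probability
P(A|E) = Posterior odds / (1 + Posterior odds)
       = 5.25 / (1 + 5.25)
       = 5.25 / 6.25
       = 0.8400

The evidence increased P(A) from 0.6000 to 0.8400.


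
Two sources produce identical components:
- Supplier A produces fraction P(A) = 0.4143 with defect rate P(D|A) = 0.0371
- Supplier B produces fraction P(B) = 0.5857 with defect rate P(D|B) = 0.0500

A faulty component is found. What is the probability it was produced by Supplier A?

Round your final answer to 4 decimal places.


Let A = from Supplier A, D = faulty

Given:
- P(A) = 0.4143, P(B) = 0.5857
- P(D|A) = 0.0371, P(D|B) = 0.0500

Step 1: Find P(D)
P(D) = P(D|A)P(A) + P(D|B)P(B)
     = 0.0371 × 0.4143 + 0.0500 × 0.5857
     = 0.01537053 + 0.02928500
     = 0.04465553

Step 2: Apply Bayes' theorem
P(A|D) = P(D|A)P(A) / P(D)
       = 0.01537053 / 0.04465553
       = 0.3442


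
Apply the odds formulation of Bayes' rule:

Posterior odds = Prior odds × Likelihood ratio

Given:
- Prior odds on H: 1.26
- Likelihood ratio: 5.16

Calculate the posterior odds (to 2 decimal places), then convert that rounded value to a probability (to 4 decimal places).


Step 1: Calculate posterior odds
Posterior odds = Prior odds × LR
               = 1.26 × 5.16
               = 6.50

Step 2: Convert to probability
P(H|E) = Posterior odds / (1 + Posterior odds)
       = 6.50 / (1 + 6.50)
       = 6.50 / 7.50
       = 0.8667

The evidence increased P(H) from 0.5575 to 0.8667.


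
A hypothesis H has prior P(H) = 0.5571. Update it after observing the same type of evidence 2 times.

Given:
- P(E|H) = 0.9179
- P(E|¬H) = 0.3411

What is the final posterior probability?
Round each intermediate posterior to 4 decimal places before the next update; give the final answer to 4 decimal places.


Sequential Bayesian updating:

Initial prior: P(H) = 0.5571

Update 1:
  P(E) = 0.9179 × 0.5571 + 0.3411 × 0.4429 = 0.51136209 + 0.15107319 = 0.66243528
  P(H|E) = 0.51136209 / 0.66243528 = 0.7719

Update 2:
  P(E) = 0.9179 × 0.7719 + 0.3411 × 0.2281 = 0.70852701 + 0.07780491 = 0.78633192
  P(H|E) = 0.70852701 / 0.78633192 = 0.9011

Final posterior: 0.9011


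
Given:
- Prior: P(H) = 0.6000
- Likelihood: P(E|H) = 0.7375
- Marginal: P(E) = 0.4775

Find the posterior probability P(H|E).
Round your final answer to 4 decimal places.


Using Bayes' theorem:

P(H|E) = P(E|H) × P(H) / P(E)
       = 0.7375 × 0.6000 / 0.4775
       = 0.44250000 / 0.4775
       = 0.9267

The evidence strengthens our belief in H.
Prior: 0.6000 → Posterior: 0.9267


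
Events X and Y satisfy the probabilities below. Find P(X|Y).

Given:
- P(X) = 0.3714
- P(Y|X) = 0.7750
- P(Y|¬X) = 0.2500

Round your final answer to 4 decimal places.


Bayes' theorem: P(X|Y) = P(Y|X) × P(X) / P(Y)

Step 1: Calculate P(Y) using law of total probability
P(Y) = P(Y|X)P(X) + P(Y|¬X)P(¬X)
     = 0.7750 × 0.3714 + 0.2500 × 0.6286
     = 0.28783500 + 0.15715000
     = 0.44498500

Step 2: Apply Bayes' theorem
P(X|Y) = P(Y|X) × P(X) / P(Y)
       = 0.28783500 / 0.44498500
       = 0.6468


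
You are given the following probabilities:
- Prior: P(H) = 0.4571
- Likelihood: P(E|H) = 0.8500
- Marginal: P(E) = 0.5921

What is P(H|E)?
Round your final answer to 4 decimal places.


Using Bayes' theorem:

P(H|E) = P(E|H) × P(H) / P(E)
       = 0.8500 × 0.4571 / 0.5921
       = 0.38853500 / 0.5921
       = 0.6562

The evidence strengthens our belief in H.
Prior: 0.4571 → Posterior: 0.6562


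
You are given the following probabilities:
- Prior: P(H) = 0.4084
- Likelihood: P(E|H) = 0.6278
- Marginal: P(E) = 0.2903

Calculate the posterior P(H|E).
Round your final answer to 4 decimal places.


Using Bayes' theorem:

P(H|E) = P(E|H) × P(H) / P(E)
       = 0.6278 × 0.4084 / 0.2903
       = 0.25639352 / 0.2903
       = 0.8832

The evidence strengthens our belief in H.
Prior: 0.4084 → Posterior: 0.8832


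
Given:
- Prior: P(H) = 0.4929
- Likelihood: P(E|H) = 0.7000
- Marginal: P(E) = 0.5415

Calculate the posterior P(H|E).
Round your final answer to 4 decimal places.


Using Bayes' theorem:

P(H|E) = P(E|H) × P(H) / P(E)
       = 0.7000 × 0.4929 / 0.5415
       = 0.34503000 / 0.5415
       = 0.6372

The evidence strengthens our belief in H.
Prior: 0.4929 → Posterior: 0.6372


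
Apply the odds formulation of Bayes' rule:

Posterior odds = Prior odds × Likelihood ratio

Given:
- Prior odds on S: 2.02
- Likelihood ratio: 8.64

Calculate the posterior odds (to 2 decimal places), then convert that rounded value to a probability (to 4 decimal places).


Step 1: Calculate posterior odds
Posterior odds = Prior odds × LR
               = 2.02 × 8.64
               = 17.45

Step 2: Convert to probability
P(S|E) = Posterior odds / (1 + Posterior odds)
       = 17.45 / (1 + 17.45)
       = 17.45 / 18.45
       = 0.9458

The evidence increased P(S) from 0.6689 to 0.9458.


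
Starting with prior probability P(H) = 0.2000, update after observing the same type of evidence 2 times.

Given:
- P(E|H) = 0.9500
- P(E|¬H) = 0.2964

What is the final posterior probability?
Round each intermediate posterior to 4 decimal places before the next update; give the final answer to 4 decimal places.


Sequential Bayesian updating:

Initial prior: P(H) = 0.2000

Update 1:
  P(E) = 0.9500 × 0.2000 + 0.2964 × 0.8000 = 0.19000000 + 0.23712000 = 0.42712000
  P(H|E) = 0.19000000 / 0.42712000 = 0.4448

Update 2:
  P(E) = 0.9500 × 0.4448 + 0.2964 × 0.5552 = 0.42256000 + 0.16456128 = 0.58712128
  P(H|E) = 0.42256000 / 0.58712128 = 0.7197

Final posterior: 0.7197


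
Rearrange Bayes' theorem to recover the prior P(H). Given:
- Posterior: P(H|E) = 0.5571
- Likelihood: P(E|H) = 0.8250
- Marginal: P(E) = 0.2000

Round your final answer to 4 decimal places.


From Bayes' theorem: P(H|E) = P(E|H) × P(H) / P(E)

Rearranging for P(H):
P(H) = P(H|E) × P(E) / P(E|H)
     = 0.5571 × 0.2000 / 0.8250
     = 0.11142000 / 0.8250
     = 0.1351


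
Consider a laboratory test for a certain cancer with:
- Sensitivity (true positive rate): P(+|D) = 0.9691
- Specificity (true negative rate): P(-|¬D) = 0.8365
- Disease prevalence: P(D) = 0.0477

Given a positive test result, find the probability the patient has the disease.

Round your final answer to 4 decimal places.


Let D = has disease, + = positive test

Given:
- P(D) = 0.0477 (prevalence)
- P(+|D) = 0.9691 (sensitivity)
- P(-|¬D) = 0.8365 (specificity)
- P(+|¬D) = 0.1635 (false positive rate = 1 - specificity)

Step 1: Find P(+)
P(+) = P(+|D)P(D) + P(+|¬D)P(¬D)
     = 0.9691 × 0.0477 + 0.1635 × 0.9523
     = 0.04622607 + 0.15570105
     = 0.20192712

Step 2: Apply Bayes' theorem for P(D|+)
P(D|+) = P(+|D)P(D) / P(+)
       = 0.04622607 / 0.20192712
       = 0.2289


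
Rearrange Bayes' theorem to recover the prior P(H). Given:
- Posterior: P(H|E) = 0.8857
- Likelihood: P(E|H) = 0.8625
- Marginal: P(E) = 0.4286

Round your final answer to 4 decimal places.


From Bayes' theorem: P(H|E) = P(E|H) × P(H) / P(E)

Rearranging for P(H):
P(H) = P(H|E) × P(E) / P(E|H)
     = 0.8857 × 0.4286 / 0.8625
     = 0.37961102 / 0.8625
     = 0.4401


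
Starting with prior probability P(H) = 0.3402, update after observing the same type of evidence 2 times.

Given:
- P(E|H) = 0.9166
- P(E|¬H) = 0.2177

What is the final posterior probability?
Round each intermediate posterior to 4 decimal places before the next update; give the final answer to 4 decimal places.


Sequential Bayesian updating:

Initial prior: P(H) = 0.3402

Update 1:
  P(E) = 0.9166 × 0.3402 + 0.2177 × 0.6598 = 0.31182732 + 0.14363846 = 0.45546578
  P(H|E) = 0.31182732 / 0.45546578 = 0.6846

Update 2:
  P(E) = 0.9166 × 0.6846 + 0.2177 × 0.3154 = 0.62750436 + 0.06866258 = 0.69616694
  P(H|E) = 0.62750436 / 0.69616694 = 0.9014

Final posterior: 0.9014


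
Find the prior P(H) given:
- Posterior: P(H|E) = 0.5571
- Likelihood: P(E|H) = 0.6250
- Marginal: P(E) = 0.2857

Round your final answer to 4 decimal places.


From Bayes' theorem: P(H|E) = P(E|H) × P(H) / P(E)

Rearranging for P(H):
P(H) = P(H|E) × P(E) / P(E|H)
     = 0.5571 × 0.2857 / 0.6250
     = 0.15916347 / 0.6250
     = 0.2547


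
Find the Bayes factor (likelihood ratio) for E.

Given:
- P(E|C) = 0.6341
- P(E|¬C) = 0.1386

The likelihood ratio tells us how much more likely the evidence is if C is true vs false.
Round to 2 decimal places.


Likelihood Ratio (LR) = P(E|C) / P(E|¬C)

LR = 0.6341 / 0.1386
   = 4.58

The evidence is 4.58 times more likely if C is true than if C is false.
Because LR exceeds 1, E is evidence for C.


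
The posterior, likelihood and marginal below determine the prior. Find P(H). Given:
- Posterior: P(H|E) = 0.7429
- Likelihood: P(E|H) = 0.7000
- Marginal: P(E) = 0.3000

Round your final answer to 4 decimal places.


From Bayes' theorem: P(H|E) = P(E|H) × P(H) / P(E)

Rearranging for P(H):
P(H) = P(H|E) × P(E) / P(E|H)
     = 0.7429 × 0.3000 / 0.7000
     = 0.22287000 / 0.7000
     = 0.3184


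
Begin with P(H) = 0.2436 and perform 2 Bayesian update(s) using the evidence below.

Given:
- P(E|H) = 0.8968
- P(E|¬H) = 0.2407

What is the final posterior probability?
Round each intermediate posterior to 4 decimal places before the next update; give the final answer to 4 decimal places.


Sequential Bayesian updating:

Initial prior: P(H) = 0.2436

Update 1:
  P(E) = 0.8968 × 0.2436 + 0.2407 × 0.7564 = 0.21846048 + 0.18206548 = 0.40052596
  P(H|E) = 0.21846048 / 0.40052596 = 0.5454

Update 2:
  P(E) = 0.8968 × 0.5454 + 0.2407 × 0.4546 = 0.48911472 + 0.10942222 = 0.59853694
  P(H|E) = 0.48911472 / 0.59853694 = 0.8172

Final posterior: 0.8172


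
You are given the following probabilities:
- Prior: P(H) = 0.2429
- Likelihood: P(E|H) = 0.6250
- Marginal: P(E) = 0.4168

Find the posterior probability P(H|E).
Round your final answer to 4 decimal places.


Using Bayes' theorem:

P(H|E) = P(E|H) × P(H) / P(E)
       = 0.6250 × 0.2429 / 0.4168
       = 0.15181250 / 0.4168
       = 0.3642

The evidence strengthens our belief in H.
Prior: 0.2429 → Posterior: 0.3642


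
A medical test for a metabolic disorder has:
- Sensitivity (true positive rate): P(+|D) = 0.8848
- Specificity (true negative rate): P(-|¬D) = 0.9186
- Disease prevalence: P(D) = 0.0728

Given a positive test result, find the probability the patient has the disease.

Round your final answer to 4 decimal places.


Let D = has disease, + = positive test

Given:
- P(D) = 0.0728 (prevalence)
- P(+|D) = 0.8848 (sensitivity)
- P(-|¬D) = 0.9186 (specificity)
- P(+|¬D) = 0.0814 (false positive rate = 1 - specificity)

Step 1: Find P(+)
P(+) = P(+|D)P(D) + P(+|¬D)P(¬D)
     = 0.8848 × 0.0728 + 0.0814 × 0.9272
     = 0.06441344 + 0.07547408
     = 0.13988752

Step 2: Apply Bayes' theorem for P(D|+)
P(D|+) = P(+|D)P(D) / P(+)
       = 0.06441344 / 0.13988752
       = 0.4605


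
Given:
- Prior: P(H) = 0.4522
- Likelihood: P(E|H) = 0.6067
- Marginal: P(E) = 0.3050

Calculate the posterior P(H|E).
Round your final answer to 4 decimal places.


Using Bayes' theorem:

P(H|E) = P(E|H) × P(H) / P(E)
       = 0.6067 × 0.4522 / 0.3050
       = 0.27434974 / 0.3050
       = 0.8995

The evidence strengthens our belief in H.
Prior: 0.4522 → Posterior: 0.8995


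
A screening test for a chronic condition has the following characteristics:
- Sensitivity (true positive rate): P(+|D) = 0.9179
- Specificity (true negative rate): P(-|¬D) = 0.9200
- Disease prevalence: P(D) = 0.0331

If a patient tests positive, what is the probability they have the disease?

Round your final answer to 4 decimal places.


Let D = has disease, + = positive test

Given:
- P(D) = 0.0331 (prevalence)
- P(+|D) = 0.9179 (sensitivity)
- P(-|¬D) = 0.9200 (specificity)
- P(+|¬D) = 0.0800 (false positive rate = 1 - specificity)

Step 1: Find P(+)
P(+) = P(+|D)P(D) + P(+|¬D)P(¬D)
     = 0.9179 × 0.0331 + 0.0800 × 0.9669
     = 0.03038249 + 0.07735200
     = 0.10773449

Step 2: Apply Bayes' theorem for P(D|+)
P(D|+) = P(+|D)P(D) / P(+)
       = 0.03038249 / 0.10773449
       = 0.2820


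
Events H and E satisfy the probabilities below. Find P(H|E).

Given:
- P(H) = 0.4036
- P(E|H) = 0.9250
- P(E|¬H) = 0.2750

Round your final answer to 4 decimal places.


Bayes' theorem: P(H|E) = P(E|H) × P(H) / P(E)

Step 1: Calculate P(E) using law of total probability
P(E) = P(E|H)P(H) + P(E|¬H)P(¬H)
     = 0.9250 × 0.4036 + 0.2750 × 0.5964
     = 0.37333000 + 0.16401000
     = 0.53734000

Step 2: Apply Bayes' theorem
P(H|E) = P(E|H) × P(H) / P(E)
       = 0.37333000 / 0.53734000
       = 0.6948


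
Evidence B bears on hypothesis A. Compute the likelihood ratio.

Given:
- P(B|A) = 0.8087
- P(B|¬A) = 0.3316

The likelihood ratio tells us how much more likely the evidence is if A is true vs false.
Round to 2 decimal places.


Likelihood Ratio (LR) = P(B|A) / P(B|¬A)

LR = 0.8087 / 0.3316
   = 2.44

The evidence is 2.44 times more likely if A is true than if A is false.
Because LR exceeds 1, B is evidence for A.


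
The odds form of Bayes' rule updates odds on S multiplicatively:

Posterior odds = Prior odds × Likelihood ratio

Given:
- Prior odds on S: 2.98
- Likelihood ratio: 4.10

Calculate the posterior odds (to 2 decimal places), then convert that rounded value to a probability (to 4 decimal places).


Step 1: Calculate posterior odds
Posterior odds = Prior odds × LR
               = 2.98 × 4.10
               = 12.22

Step 2: Convert to probability
P(S|E) = Posterior odds / (1 + Posterior odds)
       = 12.22 / (1 + 12.22)
       = 12.22 / 13.22
       = 0.9244

The evidence increased P(S) from 0.7487 to 0.9244.


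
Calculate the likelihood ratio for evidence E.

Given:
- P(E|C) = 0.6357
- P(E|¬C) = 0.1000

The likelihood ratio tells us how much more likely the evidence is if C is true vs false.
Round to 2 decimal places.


Likelihood Ratio (LR) = P(E|C) / P(E|¬C)

LR = 0.6357 / 0.1000
   = 6.36

The evidence is 6.36 times more likely if C is true than if C is false.
LR > 1, so observing E raises the odds in favor of C.


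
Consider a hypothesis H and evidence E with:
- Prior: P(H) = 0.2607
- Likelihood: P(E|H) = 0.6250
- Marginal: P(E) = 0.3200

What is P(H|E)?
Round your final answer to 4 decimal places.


Using Bayes' theorem:

P(H|E) = P(E|H) × P(H) / P(E)
       = 0.6250 × 0.2607 / 0.3200
       = 0.16293750 / 0.3200
       = 0.5092

The evidence strengthens our belief in H.
Prior: 0.2607 → Posterior: 0.5092


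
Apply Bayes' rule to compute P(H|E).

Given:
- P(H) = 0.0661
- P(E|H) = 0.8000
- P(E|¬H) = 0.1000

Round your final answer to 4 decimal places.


Bayes' theorem: P(H|E) = P(E|H) × P(H) / P(E)

Step 1: Calculate P(E) using law of total probability
P(E) = P(E|H)P(H) + P(E|¬H)P(¬H)
     = 0.8000 × 0.0661 + 0.1000 × 0.9339
     = 0.05288000 + 0.09339000
     = 0.14627000

Step 2: Apply Bayes' theorem
P(H|E) = P(E|H) × P(H) / P(E)
       = 0.05288000 / 0.14627000
       = 0.3615


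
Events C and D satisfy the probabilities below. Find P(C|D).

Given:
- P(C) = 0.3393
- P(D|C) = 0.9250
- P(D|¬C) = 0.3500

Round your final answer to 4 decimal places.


Bayes' theorem: P(C|D) = P(D|C) × P(C) / P(D)

Step 1: Calculate P(D) using law of total probability
P(D) = P(D|C)P(C) + P(D|¬C)P(¬C)
     = 0.9250 × 0.3393 + 0.3500 × 0.6607
     = 0.31385250 + 0.23124500
     = 0.54509750

Step 2: Apply Bayes' theorem
P(C|D) = P(D|C) × P(C) / P(D)
       = 0.31385250 / 0.54509750
       = 0.5758


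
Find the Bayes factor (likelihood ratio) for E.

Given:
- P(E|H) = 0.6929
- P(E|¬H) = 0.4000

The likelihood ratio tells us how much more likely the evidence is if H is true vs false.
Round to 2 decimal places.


Likelihood Ratio (LR) = P(E|H) / P(E|¬H)

LR = 0.6929 / 0.4000
   = 1.73

The evidence is 1.73 times more likely if H is true than if H is false.
LR > 1, so observing E raises the odds in favor of H.


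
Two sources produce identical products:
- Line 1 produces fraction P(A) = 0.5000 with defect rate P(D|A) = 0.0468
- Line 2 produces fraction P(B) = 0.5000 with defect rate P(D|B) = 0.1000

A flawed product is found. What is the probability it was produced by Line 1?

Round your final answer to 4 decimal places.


Let A = from Line 1, D = flawed

Given:
- P(A) = 0.5000, P(B) = 0.5000
- P(D|A) = 0.0468, P(D|B) = 0.1000

Step 1: Find P(D)
P(D) = P(D|A)P(A) + P(D|B)P(B)
     = 0.0468 × 0.5000 + 0.1000 × 0.5000
     = 0.02340000 + 0.05000000
     = 0.07340000

Step 2: Apply Bayes' theorem
P(A|D) = P(D|A)P(A) / P(D)
       = 0.02340000 / 0.07340000
       = 0.3188


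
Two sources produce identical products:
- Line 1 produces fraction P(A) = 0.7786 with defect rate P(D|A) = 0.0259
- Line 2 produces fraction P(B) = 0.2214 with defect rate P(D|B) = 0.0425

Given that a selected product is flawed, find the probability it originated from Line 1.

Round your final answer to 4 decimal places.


Let A = from Line 1, D = flawed

Given:
- P(A) = 0.7786, P(B) = 0.2214
- P(D|A) = 0.0259, P(D|B) = 0.0425

Step 1: Find P(D)
P(D) = P(D|A)P(A) + P(D|B)P(B)
     = 0.0259 × 0.7786 + 0.0425 × 0.2214
     = 0.02016574 + 0.00940950
     = 0.02957524

Step 2: Apply Bayes' theorem
P(A|D) = P(D|A)P(A) / P(D)
       = 0.02016574 / 0.02957524
       = 0.6818


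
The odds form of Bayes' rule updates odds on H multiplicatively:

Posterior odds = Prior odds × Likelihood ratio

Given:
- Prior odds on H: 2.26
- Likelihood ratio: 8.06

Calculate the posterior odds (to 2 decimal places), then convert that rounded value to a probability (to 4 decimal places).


Step 1: Calculate posterior odds
Posterior odds = Prior odds × LR
               = 2.26 × 8.06
               = 18.22

Step 2: Convert to probability
P(H|E) = Posterior odds / (1 + Posterior odds)
       = 18.22 / (1 + 18.22)
       = 18.22 / 19.22
       = 0.9480

The evidence increased P(H) from 0.6933 to 0.9480.


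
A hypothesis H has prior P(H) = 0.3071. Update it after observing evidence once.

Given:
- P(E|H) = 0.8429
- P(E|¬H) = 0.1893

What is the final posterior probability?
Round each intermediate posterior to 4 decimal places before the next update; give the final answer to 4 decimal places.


Sequential Bayesian updating:

Initial prior: P(H) = 0.3071

Update 1:
  P(E) = 0.8429 × 0.3071 + 0.1893 × 0.6929 = 0.25885459 + 0.13116597 = 0.39002056
  P(H|E) = 0.25885459 / 0.39002056 = 0.6637

Final posterior: 0.6637


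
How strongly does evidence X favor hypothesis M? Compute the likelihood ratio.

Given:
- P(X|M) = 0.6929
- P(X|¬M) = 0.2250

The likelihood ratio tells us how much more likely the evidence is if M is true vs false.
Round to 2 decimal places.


Likelihood Ratio (LR) = P(X|M) / P(X|¬M)

LR = 0.6929 / 0.2250
   = 3.08

The evidence is 3.08 times more likely if M is true than if M is false.
LR > 1, so observing X raises the odds in favor of M.


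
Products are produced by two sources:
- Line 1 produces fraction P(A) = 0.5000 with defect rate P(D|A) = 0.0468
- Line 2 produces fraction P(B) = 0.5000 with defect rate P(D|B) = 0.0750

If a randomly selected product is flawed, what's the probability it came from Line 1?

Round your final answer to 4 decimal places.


Let A = from Line 1, D = flawed

Given:
- P(A) = 0.5000, P(B) = 0.5000
- P(D|A) = 0.0468, P(D|B) = 0.0750

Step 1: Find P(D)
P(D) = P(D|A)P(A) + P(D|B)P(B)
     = 0.0468 × 0.5000 + 0.0750 × 0.5000
     = 0.02340000 + 0.03750000
     = 0.06090000

Step 2: Apply Bayes' theorem
P(A|D) = P(D|A)P(A) / P(D)
       = 0.02340000 / 0.06090000
       = 0.3842


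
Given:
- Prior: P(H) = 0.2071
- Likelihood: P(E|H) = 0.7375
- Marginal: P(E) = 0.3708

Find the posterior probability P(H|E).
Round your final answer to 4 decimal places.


Using Bayes' theorem:

P(H|E) = P(E|H) × P(H) / P(E)
       = 0.7375 × 0.2071 / 0.3708
       = 0.15273625 / 0.3708
       = 0.4119

The evidence strengthens our belief in H.
Prior: 0.2071 → Posterior: 0.4119


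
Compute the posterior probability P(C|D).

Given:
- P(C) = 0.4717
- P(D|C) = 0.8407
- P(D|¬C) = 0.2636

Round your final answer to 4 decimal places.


Bayes' theorem: P(C|D) = P(D|C) × P(C) / P(D)

Step 1: Calculate P(D) using law of total probability
P(D) = P(D|C)P(C) + P(D|¬C)P(¬C)
     = 0.8407 × 0.4717 + 0.2636 × 0.5283
     = 0.39655819 + 0.13925988
     = 0.53581807

Step 2: Apply Bayes' theorem
P(C|D) = P(D|C) × P(C) / P(D)
       = 0.39655819 / 0.53581807
       = 0.7401


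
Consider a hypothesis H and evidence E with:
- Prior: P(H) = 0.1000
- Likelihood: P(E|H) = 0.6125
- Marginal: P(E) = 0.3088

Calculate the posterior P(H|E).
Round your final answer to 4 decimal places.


Using Bayes' theorem:

P(H|E) = P(E|H) × P(H) / P(E)
       = 0.6125 × 0.1000 / 0.3088
       = 0.06125000 / 0.3088
       = 0.1983

The evidence strengthens our belief in H.
Prior: 0.1000 → Posterior: 0.1983


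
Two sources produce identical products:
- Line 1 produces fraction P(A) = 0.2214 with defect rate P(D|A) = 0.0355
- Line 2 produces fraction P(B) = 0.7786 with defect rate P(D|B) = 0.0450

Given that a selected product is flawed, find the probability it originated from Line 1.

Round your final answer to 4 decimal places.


Let A = from Line 1, D = flawed

Given:
- P(A) = 0.2214, P(B) = 0.7786
- P(D|A) = 0.0355, P(D|B) = 0.0450

Step 1: Find P(D)
P(D) = P(D|A)P(A) + P(D|B)P(B)
     = 0.0355 × 0.2214 + 0.0450 × 0.7786
     = 0.00785970 + 0.03503700
     = 0.04289670

Step 2: Apply Bayes' theorem
P(A|D) = P(D|A)P(A) / P(D)
       = 0.00785970 / 0.04289670
       = 0.1832


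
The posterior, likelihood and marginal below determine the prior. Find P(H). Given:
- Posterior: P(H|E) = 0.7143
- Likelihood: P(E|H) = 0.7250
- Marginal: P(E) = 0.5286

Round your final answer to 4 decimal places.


From Bayes' theorem: P(H|E) = P(E|H) × P(H) / P(E)

Rearranging for P(H):
P(H) = P(H|E) × P(E) / P(E|H)
     = 0.7143 × 0.5286 / 0.7250
     = 0.37757898 / 0.7250
     = 0.5208


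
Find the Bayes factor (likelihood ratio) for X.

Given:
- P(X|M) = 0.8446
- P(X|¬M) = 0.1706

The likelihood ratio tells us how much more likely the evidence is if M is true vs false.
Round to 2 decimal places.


Likelihood Ratio (LR) = P(X|M) / P(X|¬M)

LR = 0.8446 / 0.1706
   = 4.95

The evidence is 4.95 times more likely if M is true than if M is false.
Since LR > 1, the evidence supports M over ¬M.


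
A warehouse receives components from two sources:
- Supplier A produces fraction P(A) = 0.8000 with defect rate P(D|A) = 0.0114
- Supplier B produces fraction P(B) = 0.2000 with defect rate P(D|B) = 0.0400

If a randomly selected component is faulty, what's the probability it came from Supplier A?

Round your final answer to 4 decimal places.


Let A = from Supplier A, D = faulty

Given:
- P(A) = 0.8000, P(B) = 0.2000
- P(D|A) = 0.0114, P(D|B) = 0.0400

Step 1: Find P(D)
P(D) = P(D|A)P(A) + P(D|B)P(B)
     = 0.0114 × 0.8000 + 0.0400 × 0.2000
     = 0.00912000 + 0.00800000
     = 0.01712000

Step 2: Apply Bayes' theorem
P(A|D) = P(D|A)P(A) / P(D)
       = 0.00912000 / 0.01712000
       = 0.5327


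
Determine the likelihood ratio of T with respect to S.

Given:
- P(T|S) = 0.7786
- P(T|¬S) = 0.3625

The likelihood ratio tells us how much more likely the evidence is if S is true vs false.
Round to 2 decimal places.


Likelihood Ratio (LR) = P(T|S) / P(T|¬S)

LR = 0.7786 / 0.3625
   = 2.15

The evidence is 2.15 times more likely if S is true than if S is false.
Because LR exceeds 1, T is evidence for S.


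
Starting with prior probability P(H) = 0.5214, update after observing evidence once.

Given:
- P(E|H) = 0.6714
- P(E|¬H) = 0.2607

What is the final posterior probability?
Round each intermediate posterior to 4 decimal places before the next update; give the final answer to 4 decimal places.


Sequential Bayesian updating:

Initial prior: P(H) = 0.5214

Update 1:
  P(E) = 0.6714 × 0.5214 + 0.2607 × 0.4786 = 0.35006796 + 0.12477102 = 0.47483898
  P(H|E) = 0.35006796 / 0.47483898 = 0.7372

Final posterior: 0.7372


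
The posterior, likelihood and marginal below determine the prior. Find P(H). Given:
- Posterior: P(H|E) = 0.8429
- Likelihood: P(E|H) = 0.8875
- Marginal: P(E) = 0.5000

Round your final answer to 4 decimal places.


From Bayes' theorem: P(H|E) = P(E|H) × P(H) / P(E)

Rearranging for P(H):
P(H) = P(H|E) × P(E) / P(E|H)
     = 0.8429 × 0.5000 / 0.8875
     = 0.42145000 / 0.8875
     = 0.4749


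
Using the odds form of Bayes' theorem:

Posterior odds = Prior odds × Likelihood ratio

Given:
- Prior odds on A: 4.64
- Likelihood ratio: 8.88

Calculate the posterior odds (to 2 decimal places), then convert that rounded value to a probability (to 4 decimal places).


Step 1: Calculate posterior odds
Posterior odds = Prior odds × LR
               = 4.64 × 8.88
               = 41.20

Step 2: Convert to probability
P(A|E) = Posterior odds / (1 + Posterior odds)
       = 41.20 / (1 + 41.20)
       = 41.20 / 42.20
       = 0.9763

The evidence increased P(A) from 0.8227 to 0.9763.


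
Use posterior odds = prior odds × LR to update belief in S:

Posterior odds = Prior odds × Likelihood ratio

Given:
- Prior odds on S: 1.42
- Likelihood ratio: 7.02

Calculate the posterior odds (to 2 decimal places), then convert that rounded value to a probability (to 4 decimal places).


Step 1: Calculate posterior odds
Posterior odds = Prior odds × LR
               = 1.42 × 7.02
               = 9.97

Step 2: Convert to probability
P(S|E) = Posterior odds / (1 + Posterior odds)
       = 9.97 / (1 + 9.97)
       = 9.97 / 10.97
       = 0.9088

The evidence increased P(S) from 0.5868 to 0.9088.


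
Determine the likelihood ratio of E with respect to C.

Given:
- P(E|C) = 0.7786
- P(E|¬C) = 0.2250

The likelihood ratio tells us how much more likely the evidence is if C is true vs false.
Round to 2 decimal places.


Likelihood Ratio (LR) = P(E|C) / P(E|¬C)

LR = 0.7786 / 0.2250
   = 3.46

The evidence is 3.46 times more likely if C is true than if C is false.
Since LR > 1, the evidence supports C over ¬C.


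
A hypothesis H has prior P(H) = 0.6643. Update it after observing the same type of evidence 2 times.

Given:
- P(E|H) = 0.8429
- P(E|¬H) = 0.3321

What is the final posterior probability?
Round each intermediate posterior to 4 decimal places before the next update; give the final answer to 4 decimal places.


Sequential Bayesian updating:

Initial prior: P(H) = 0.6643

Update 1:
  P(E) = 0.8429 × 0.6643 + 0.3321 × 0.3357 = 0.55993847 + 0.11148597 = 0.67142444
  P(H|E) = 0.55993847 / 0.67142444 = 0.8340

Update 2:
  P(E) = 0.8429 × 0.8340 + 0.3321 × 0.1660 = 0.70297860 + 0.05512860 = 0.75810720
  P(H|E) = 0.70297860 / 0.75810720 = 0.9273

Final posterior: 0.9273


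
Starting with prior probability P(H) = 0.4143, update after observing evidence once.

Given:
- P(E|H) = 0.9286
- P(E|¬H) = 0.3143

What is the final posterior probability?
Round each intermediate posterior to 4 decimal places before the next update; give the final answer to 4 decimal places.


Sequential Bayesian updating:

Initial prior: P(H) = 0.4143

Update 1:
  P(E) = 0.9286 × 0.4143 + 0.3143 × 0.5857 = 0.38471898 + 0.18408551 = 0.56880449
  P(H|E) = 0.38471898 / 0.56880449 = 0.6764

Final posterior: 0.6764


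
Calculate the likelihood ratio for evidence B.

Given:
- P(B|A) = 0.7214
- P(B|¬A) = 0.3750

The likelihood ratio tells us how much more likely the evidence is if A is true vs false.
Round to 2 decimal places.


Likelihood Ratio (LR) = P(B|A) / P(B|¬A)

LR = 0.7214 / 0.3750
   = 1.92

The evidence is 1.92 times more likely if A is true than if A is false.
Since LR > 1, the evidence supports A over ¬A.


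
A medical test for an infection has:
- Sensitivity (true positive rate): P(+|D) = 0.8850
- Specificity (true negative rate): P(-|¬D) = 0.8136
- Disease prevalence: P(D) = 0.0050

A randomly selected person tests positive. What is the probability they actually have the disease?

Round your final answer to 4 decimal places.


Let D = has disease, + = positive test

Given:
- P(D) = 0.0050 (prevalence)
- P(+|D) = 0.8850 (sensitivity)
- P(-|¬D) = 0.8136 (specificity)
- P(+|¬D) = 0.1864 (false positive rate = 1 - specificity)

Step 1: Find P(+)
P(+) = P(+|D)P(D) + P(+|¬D)P(¬D)
     = 0.8850 × 0.0050 + 0.1864 × 0.9950
     = 0.00442500 + 0.18546800
     = 0.18989300

Step 2: Apply Bayes' theorem for P(D|+)
P(D|+) = P(+|D)P(D) / P(+)
       = 0.00442500 / 0.18989300
       = 0.0233


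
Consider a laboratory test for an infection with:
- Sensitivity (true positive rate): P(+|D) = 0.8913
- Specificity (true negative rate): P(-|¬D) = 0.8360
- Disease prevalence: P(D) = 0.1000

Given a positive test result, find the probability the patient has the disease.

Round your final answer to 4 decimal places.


Let D = has disease, + = positive test

Given:
- P(D) = 0.1000 (prevalence)
- P(+|D) = 0.8913 (sensitivity)
- P(-|¬D) = 0.8360 (specificity)
- P(+|¬D) = 0.1640 (false positive rate = 1 - specificity)

Step 1: Find P(+)
P(+) = P(+|D)P(D) + P(+|¬D)P(¬D)
     = 0.8913 × 0.1000 + 0.1640 × 0.9000
     = 0.08913000 + 0.14760000
     = 0.23673000

Step 2: Apply Bayes' theorem for P(D|+)
P(D|+) = P(+|D)P(D) / P(+)
       = 0.08913000 / 0.23673000
       = 0.3765


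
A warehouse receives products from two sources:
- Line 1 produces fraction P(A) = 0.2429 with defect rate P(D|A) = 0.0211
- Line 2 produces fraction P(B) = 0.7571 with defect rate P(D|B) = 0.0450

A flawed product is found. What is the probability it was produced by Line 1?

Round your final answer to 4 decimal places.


Let A = from Line 1, D = flawed

Given:
- P(A) = 0.2429, P(B) = 0.7571
- P(D|A) = 0.0211, P(D|B) = 0.0450

Step 1: Find P(D)
P(D) = P(D|A)P(A) + P(D|B)P(B)
     = 0.0211 × 0.2429 + 0.0450 × 0.7571
     = 0.00512519 + 0.03406950
     = 0.03919469

Step 2: Apply Bayes' theorem
P(A|D) = P(D|A)P(A) / P(D)
       = 0.00512519 / 0.03919469
       = 0.1308


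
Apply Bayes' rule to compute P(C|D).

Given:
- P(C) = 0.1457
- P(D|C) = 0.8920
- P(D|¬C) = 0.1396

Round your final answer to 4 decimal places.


Bayes' theorem: P(C|D) = P(D|C) × P(C) / P(D)

Step 1: Calculate P(D) using law of total probability
P(D) = P(D|C)P(C) + P(D|¬C)P(¬C)
     = 0.8920 × 0.1457 + 0.1396 × 0.8543
     = 0.12996440 + 0.11926028
     = 0.24922468

Step 2: Apply Bayes' theorem
P(C|D) = P(D|C) × P(C) / P(D)
       = 0.12996440 / 0.24922468
       = 0.5215


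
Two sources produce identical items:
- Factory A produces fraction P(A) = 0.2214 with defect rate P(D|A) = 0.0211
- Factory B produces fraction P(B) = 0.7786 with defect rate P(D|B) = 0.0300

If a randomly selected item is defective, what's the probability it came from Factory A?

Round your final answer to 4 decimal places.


Let A = from Factory A, D = defective

Given:
- P(A) = 0.2214, P(B) = 0.7786
- P(D|A) = 0.0211, P(D|B) = 0.0300

Step 1: Find P(D)
P(D) = P(D|A)P(A) + P(D|B)P(B)
     = 0.0211 × 0.2214 + 0.0300 × 0.7786
     = 0.00467154 + 0.02335800
     = 0.02802954

Step 2: Apply Bayes' theorem
P(A|D) = P(D|A)P(A) / P(D)
       = 0.00467154 / 0.02802954
       = 0.1667


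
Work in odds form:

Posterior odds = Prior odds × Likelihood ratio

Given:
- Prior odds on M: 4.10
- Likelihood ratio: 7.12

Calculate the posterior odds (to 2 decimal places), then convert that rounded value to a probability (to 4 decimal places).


Step 1: Calculate posterior odds
Posterior odds = Prior odds × LR
               = 4.10 × 7.12
               = 29.19

Step 2: Convert to probability
P(M|E) = Posterior odds / (1 + Posterior odds)
       = 29.19 / (1 + 29.19)
       = 29.19 / 30.19
       = 0.9669

The evidence increased P(M) from 0.8039 to 0.9669.


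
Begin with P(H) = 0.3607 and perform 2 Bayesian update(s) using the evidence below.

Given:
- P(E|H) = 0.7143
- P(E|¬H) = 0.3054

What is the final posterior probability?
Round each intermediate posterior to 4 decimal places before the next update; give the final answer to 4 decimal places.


Sequential Bayesian updating:

Initial prior: P(H) = 0.3607

Update 1:
  P(E) = 0.7143 × 0.3607 + 0.3054 × 0.6393 = 0.25764801 + 0.19524222 = 0.45289023
  P(H|E) = 0.25764801 / 0.45289023 = 0.5689

Update 2:
  P(E) = 0.7143 × 0.5689 + 0.3054 × 0.4311 = 0.40636527 + 0.13165794 = 0.53802321
  P(H|E) = 0.40636527 / 0.53802321 = 0.7553

Final posterior: 0.7553


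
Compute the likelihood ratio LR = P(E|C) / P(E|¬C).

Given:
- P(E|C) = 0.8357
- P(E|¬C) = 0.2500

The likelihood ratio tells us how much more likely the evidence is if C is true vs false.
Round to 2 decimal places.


Likelihood Ratio (LR) = P(E|C) / P(E|¬C)

LR = 0.8357 / 0.2500
   = 3.34

The evidence is 3.34 times more likely if C is true than if C is false.
Because LR exceeds 1, E is evidence for C.


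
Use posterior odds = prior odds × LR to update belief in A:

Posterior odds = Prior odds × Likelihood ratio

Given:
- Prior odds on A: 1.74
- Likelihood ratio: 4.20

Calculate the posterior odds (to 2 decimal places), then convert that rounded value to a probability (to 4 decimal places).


Step 1: Calculate posterior odds
Posterior odds = Prior odds × LR
               = 1.74 × 4.20
               = 7.31

Step 2: Convert to probability
P(A|E) = Posterior odds / (1 + Posterior odds)
       = 7.31 / (1 + 7.31)
       = 7.31 / 8.31
       = 0.8797

The evidence increased P(A) from 0.6350 to 0.8797.


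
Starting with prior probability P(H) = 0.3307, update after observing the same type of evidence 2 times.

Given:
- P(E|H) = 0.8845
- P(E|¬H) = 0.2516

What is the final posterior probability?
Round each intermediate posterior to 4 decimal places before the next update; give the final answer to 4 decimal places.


Sequential Bayesian updating:

Initial prior: P(H) = 0.3307

Update 1:
  P(E) = 0.8845 × 0.3307 + 0.2516 × 0.6693 = 0.29250415 + 0.16839588 = 0.46090003
  P(H|E) = 0.29250415 / 0.46090003 = 0.6346

Update 2:
  P(E) = 0.8845 × 0.6346 + 0.2516 × 0.3654 = 0.56130370 + 0.09193464 = 0.65323834
  P(H|E) = 0.56130370 / 0.65323834 = 0.8593

Final posterior: 0.8593


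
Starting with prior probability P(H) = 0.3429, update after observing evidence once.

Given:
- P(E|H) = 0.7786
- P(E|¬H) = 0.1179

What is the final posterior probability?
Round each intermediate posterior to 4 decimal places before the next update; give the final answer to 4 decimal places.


Sequential Bayesian updating:

Initial prior: P(H) = 0.3429

Update 1:
  P(E) = 0.7786 × 0.3429 + 0.1179 × 0.6571 = 0.26698194 + 0.07747209 = 0.34445403
  P(H|E) = 0.26698194 / 0.34445403 = 0.7751

Final posterior: 0.7751


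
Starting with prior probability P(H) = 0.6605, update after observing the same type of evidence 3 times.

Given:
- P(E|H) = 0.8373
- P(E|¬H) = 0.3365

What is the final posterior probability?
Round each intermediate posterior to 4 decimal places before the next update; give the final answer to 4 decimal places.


Sequential Bayesian updating:

Initial prior: P(H) = 0.6605

Update 1:
  P(E) = 0.8373 × 0.6605 + 0.3365 × 0.3395 = 0.55303665 + 0.11424175 = 0.66727840
  P(H|E) = 0.55303665 / 0.66727840 = 0.8288

Update 2:
  P(E) = 0.8373 × 0.8288 + 0.3365 × 0.1712 = 0.69395424 + 0.05760880 = 0.75156304
  P(H|E) = 0.69395424 / 0.75156304 = 0.9233

Update 3:
  P(E) = 0.8373 × 0.9233 + 0.3365 × 0.0767 = 0.77307909 + 0.02580955 = 0.79888864
  P(H|E) = 0.77307909 / 0.79888864 = 0.9677

Final posterior: 0.9677
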